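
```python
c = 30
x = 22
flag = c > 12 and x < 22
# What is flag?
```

Trace:
`c = 30` → c = 30
`x = 22` → x = 22
`flag = c > 12 and x < 22` → flag = False
So flag = False

Answer: False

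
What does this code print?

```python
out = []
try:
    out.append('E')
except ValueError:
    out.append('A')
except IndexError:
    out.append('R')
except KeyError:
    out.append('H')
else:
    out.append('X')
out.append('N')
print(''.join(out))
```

Execution trace: 'E' (try body, no exception) → 'X' (else) → 'N' (after the try/except). Output: EXN

Answer: EXN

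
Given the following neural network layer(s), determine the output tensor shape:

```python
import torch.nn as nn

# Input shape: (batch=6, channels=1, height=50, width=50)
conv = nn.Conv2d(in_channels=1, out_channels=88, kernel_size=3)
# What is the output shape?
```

Input: (6, 1, 50, 50) -> Output: (6, 88, 48, 48)

Answer: (6, 88, 48, 48)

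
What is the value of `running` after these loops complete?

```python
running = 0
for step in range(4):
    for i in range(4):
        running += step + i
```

Sum of all step+i for step,i in 4x4
`running` takes the values: 0 → 1 → 3 → 6 → 7 → 9 → 12 → 16 → 18 → 21 → 25 → 30 → 33 → 37 → 42 → 48

Answer: 48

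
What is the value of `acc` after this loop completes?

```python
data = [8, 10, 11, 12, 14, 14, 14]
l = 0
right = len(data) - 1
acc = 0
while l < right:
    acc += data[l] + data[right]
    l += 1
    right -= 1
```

Sum of pairs from ends
`acc` takes the values: 0 → 22 → 46 → 71

Answer: 71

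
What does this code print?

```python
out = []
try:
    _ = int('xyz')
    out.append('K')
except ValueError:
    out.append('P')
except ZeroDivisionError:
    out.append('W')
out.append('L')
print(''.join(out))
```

Execution trace: 'P' (except ValueError) → 'L' (after the try/except). Output: PL

Answer: PL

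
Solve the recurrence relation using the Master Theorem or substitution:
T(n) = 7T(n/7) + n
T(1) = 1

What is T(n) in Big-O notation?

By Master Theorem: a=7, b=7, f(n)=n. Since log_7(7) = 1 and f(n) = Θ(n^1), Case 2 applies. T(n) = O(n log n).

Answer: O(n log n)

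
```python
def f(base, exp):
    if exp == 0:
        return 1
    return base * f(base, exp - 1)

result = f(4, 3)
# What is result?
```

f(4, 3) = 4 * 4 * 4 = 64

Answer: 64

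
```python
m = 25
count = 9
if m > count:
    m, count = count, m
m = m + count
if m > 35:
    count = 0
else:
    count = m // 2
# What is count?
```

Trace:
`m = 25` → m = 25
`count = 9` → count = 9
`if m > count: ...` → m > count is True → m = 9; count = 25
`m = m + count` → m = 34
`if m > 35: ...` → m > 35 is False, take else branch → count = 17
So count = 17

Answer: 17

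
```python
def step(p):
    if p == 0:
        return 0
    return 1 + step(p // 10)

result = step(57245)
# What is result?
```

Count of digits of 57245: 5

Answer: 5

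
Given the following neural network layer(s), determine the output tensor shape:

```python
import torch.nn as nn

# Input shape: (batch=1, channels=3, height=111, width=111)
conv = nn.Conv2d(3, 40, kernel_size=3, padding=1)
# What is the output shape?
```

Input: (1, 3, 111, 111) -> Output: (1, 40, 111, 111)

Answer: (1, 40, 111, 111)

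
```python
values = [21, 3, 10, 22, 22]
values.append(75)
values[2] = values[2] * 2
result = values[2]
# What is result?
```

Trace:
`values = [21, 3, 10, 22, 22]` → values = [21, 3, 10, 22, 22]
`values.append(75)` → values = [21, 3, 10, 22, 22, 75]
`values[2] = values[2] * 2` → values = [21, 3, 20, 22, 22, 75]
`result = values[2]` → result = 20
So result = 20

Answer: 20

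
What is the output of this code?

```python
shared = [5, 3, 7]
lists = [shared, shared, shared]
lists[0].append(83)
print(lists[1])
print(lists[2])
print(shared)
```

Key concept: list of same reference.
Step by step:
`shared = [5, 3, 7]` → shared = [5, 3, 7]
`lists = [shared, shared, shared]` → lists = [[5, 3, 7], [5, 3, 7], [5, 3, 7]]
`lists[0].append(83)` → shared = [5, 3, 7, 83]; lists = [[5, 3, 7, 83], [5, 3, 7, 83], [5, 3, 7, 83]]
`print(lists[1])` → prints [5, 3, 7, 83]
`print(lists[2])` → prints [5, 3, 7, 83]
`print(shared)` → prints [5, 3, 7, 83]

Answer:
[5, 3, 7, 83]
[5, 3, 7, 83]
[5, 3, 7, 83]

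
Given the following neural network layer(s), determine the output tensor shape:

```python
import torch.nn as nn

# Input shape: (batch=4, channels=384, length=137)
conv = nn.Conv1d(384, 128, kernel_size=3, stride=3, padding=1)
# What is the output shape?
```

Input: (4, 384, 137) -> Output: (4, 128, 46)

Answer: (4, 128, 46)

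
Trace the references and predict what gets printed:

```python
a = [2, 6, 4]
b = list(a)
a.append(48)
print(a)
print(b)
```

Key concept: list() constructor creates copy.
Step by step:
`a = [2, 6, 4]` → a = [2, 6, 4]
`b = list(a)` → b = [2, 6, 4]
`a.append(48)` → a = [2, 6, 4, 48]
`print(a)` → prints [2, 6, 4, 48]
`print(b)` → prints [2, 6, 4]

Answer:
[2, 6, 4, 48]
[2, 6, 4]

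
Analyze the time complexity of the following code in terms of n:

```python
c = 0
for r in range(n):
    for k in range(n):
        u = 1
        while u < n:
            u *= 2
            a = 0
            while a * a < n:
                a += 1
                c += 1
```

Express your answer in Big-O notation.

Each loop level contributes: n × n × log n × √n. Multiplying the contributions gives O(n^2√n log n).

Answer: O(n^2√n log n)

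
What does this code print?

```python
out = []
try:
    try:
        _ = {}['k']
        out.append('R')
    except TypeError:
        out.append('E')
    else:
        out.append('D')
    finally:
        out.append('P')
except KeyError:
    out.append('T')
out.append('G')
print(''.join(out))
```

Execution trace: 'P' (finally) → 'T' (outer except KeyError) → 'G' (after the try/except). Output: PTG

Answer: PTG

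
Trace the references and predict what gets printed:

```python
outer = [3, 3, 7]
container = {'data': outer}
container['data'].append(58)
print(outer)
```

Key concept: dict holds reference to list.
Step by step:
`outer = [3, 3, 7]` → outer = [3, 3, 7]
`container = {'data': outer}` → container = {'data': [3, 3, 7]}
`container['data'].append(58)` → outer = [3, 3, 7, 58]; container = {'data': [3, 3, 7, 58]}
`print(outer)` → prints [3, 3, 7, 58]

Answer: [3, 3, 7, 58]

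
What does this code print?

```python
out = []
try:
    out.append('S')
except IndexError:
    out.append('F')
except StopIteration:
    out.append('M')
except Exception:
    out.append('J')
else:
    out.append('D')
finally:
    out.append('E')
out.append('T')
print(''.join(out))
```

Execution trace: 'S' (try body, no exception) → 'D' (else) → 'E' (finally) → 'T' (after the try/except). Output: SDET

Answer: SDET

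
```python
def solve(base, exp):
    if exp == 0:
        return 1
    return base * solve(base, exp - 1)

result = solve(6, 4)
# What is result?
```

solve(6, 4) = 6 * 6 * 6 * 6 = 1296

Answer: 1296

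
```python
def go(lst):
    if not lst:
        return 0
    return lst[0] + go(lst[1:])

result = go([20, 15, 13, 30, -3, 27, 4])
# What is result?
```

20 + 15 + 13 + 30 + (-3) + 27 + 4 + 0 = 106

Answer: 106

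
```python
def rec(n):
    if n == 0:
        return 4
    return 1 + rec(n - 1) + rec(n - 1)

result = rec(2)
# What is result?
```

rec(n) = 1 + 2·rec(n-1), rec(0)=4. Closed form: (4+1)·2^2 - 1 = 19.

Answer: 19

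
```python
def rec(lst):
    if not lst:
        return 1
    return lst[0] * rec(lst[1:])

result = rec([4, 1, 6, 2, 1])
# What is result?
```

Product over [4, 1, 6, 2, 1] = 4 * 1 * 6 * 2 * 1 = 48

Answer: 48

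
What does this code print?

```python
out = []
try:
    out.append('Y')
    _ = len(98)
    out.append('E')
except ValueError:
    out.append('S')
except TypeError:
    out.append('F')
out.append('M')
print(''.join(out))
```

Execution trace: 'Y' (try body) → 'F' (except TypeError) → 'M' (after the try/except). Output: YFM

Answer: YFM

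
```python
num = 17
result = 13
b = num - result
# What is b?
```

Trace:
`num = 17` → num = 17
`result = 13` → result = 13
`b = num - result` → b = 4
So b = 4

Answer: 4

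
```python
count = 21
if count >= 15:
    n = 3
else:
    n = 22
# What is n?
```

Trace:
`count = 21` → count = 21
`if count >= 15: ...` → count >= 15 is True → n = 3
So n = 3

Answer: 3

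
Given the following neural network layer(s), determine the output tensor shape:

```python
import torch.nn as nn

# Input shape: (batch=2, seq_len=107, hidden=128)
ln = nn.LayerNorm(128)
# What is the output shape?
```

Input: (2, 107, 128) -> Output: (2, 107, 128)

Answer: (2, 107, 128)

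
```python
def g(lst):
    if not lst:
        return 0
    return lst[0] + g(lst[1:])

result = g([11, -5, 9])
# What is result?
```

11 + (-5) + 9 + 0 = 15

Answer: 15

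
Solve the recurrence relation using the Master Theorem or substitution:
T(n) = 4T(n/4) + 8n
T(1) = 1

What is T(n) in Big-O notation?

By Master Theorem: a=4, b=4, f(n)=8n. Since log_4(4) = 1 and f(n) = Θ(n^1), Case 2 applies. T(n) = O(n log n).

Answer: O(n log n)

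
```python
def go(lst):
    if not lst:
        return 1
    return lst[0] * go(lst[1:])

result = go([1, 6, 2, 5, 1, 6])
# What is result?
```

Product over [1, 6, 2, 5, 1, 6] = 1 * 6 * 2 * 5 * 1 * 6 = 360

Answer: 360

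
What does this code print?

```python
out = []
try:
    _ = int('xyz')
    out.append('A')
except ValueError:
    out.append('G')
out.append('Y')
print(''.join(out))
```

Execution trace: 'G' (except ValueError) → 'Y' (after the try/except). Output: GY

Answer: GY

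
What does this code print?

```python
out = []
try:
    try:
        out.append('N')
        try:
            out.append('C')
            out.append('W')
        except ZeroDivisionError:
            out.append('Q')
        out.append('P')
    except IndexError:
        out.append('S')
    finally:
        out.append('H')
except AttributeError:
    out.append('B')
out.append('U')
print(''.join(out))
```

Execution trace: 'N' (try body) → 'C' (inner try body) → 'W' (inner try body, no exception) → 'P' (try body, no exception) → 'H' (finally) → 'U' (after the try/except). Output: NCWPHU

Answer: NCWPHU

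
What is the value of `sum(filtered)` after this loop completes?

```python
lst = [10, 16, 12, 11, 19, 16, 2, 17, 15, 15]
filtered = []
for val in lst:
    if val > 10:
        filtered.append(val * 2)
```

Sum of doubled values > 10
`filtered` takes the values: [] → [32] → [32, 24] → [32, 24, 22] → [32, 24, 22, 38] → [32, 24, 22, 38, 32] → [32, 24, 22, 38, 32, 34] → [32, 24, 22, 38, 32, 34, 30] → [32, 24, 22, 38, 32, 34, 30, 30]
So `sum(filtered)` = 242

Answer: 242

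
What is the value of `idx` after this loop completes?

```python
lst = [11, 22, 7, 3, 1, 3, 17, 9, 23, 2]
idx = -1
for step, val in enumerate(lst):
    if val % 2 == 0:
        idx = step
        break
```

First even number index in [11, 22, 7, 3, 1, 3, 17, 9, 23, 2]
`idx` takes the values: -1 → 1

Answer: 1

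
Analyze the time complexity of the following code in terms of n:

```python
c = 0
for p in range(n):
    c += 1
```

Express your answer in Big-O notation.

Each loop level contributes: n. Multiplying the contributions gives O(n).

Answer: O(n)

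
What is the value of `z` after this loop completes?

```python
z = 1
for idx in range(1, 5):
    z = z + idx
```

Start at 1, add 1 through 4
`z` takes the values: 1 → 2 → 4 → 7 → 11

Answer: 11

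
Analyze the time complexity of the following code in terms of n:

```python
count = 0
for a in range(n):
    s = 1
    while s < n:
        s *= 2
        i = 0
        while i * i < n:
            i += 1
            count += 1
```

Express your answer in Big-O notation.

Each loop level contributes: n × log n × √n. Multiplying the contributions gives O(n√n log n).

Answer: O(n√n log n)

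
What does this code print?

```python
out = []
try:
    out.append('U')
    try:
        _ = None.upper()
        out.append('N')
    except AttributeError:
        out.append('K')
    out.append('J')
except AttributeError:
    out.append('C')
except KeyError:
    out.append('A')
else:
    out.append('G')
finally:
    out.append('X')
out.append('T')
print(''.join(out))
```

Execution trace: 'U' (try body) → 'K' (inner except AttributeError) → 'J' (try body, no exception) → 'G' (else) → 'X' (finally) → 'T' (after the try/except). Output: UKJGXT

Answer: UKJGXT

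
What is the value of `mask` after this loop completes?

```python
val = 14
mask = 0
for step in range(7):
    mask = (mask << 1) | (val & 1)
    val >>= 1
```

Reverse lowest 7 bits of 14
`mask` takes the values: 0 → 1 → 3 → 7 → 14 → 28 → 56

Answer: 56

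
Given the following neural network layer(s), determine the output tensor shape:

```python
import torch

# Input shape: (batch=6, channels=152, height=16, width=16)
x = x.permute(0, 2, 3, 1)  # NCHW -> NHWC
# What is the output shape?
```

Input: (6, 152, 16, 16) -> Output: (6, 16, 16, 152)

Answer: (6, 16, 16, 152)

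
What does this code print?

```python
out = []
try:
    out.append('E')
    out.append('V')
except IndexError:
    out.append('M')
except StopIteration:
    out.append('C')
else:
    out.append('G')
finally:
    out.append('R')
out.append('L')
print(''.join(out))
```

Execution trace: 'E' (try body) → 'V' (try body, no exception) → 'G' (else) → 'R' (finally) → 'L' (after the try/except). Output: EVGRL

Answer: EVGRL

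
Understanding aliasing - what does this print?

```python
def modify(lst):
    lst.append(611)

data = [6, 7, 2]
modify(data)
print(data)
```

Key concept: function modifies passed list.
Step by step:
`data = [6, 7, 2]` → data = [6, 7, 2]
`modify(data)` → data = [6, 7, 2, 611]
`print(data)` → prints [6, 7, 2, 611]

Answer: [6, 7, 2, 611]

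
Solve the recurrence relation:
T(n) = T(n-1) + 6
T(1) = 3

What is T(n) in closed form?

Unrolling: T(n) = T(1) + 6·(n-1) = 3 + 6(n-1) = 6n - 3.

Answer: T(n) = 6n - 3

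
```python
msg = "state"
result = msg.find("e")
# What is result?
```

Trace:
`msg = "state"` → msg = 'state'
`result = msg.find("e")` → result = 4
So result = 4

Answer: 4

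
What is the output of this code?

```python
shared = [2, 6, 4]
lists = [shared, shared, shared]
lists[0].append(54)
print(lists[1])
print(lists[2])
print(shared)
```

Key concept: list of same reference.
Step by step:
`shared = [2, 6, 4]` → shared = [2, 6, 4]
`lists = [shared, shared, shared]` → lists = [[2, 6, 4], [2, 6, 4], [2, 6, 4]]
`lists[0].append(54)` → shared = [2, 6, 4, 54]; lists = [[2, 6, 4, 54], [2, 6, 4, 54], [2, 6, 4, 54]]
`print(lists[1])` → prints [2, 6, 4, 54]
`print(lists[2])` → prints [2, 6, 4, 54]
`print(shared)` → prints [2, 6, 4, 54]

Answer:
[2, 6, 4, 54]
[2, 6, 4, 54]
[2, 6, 4, 54]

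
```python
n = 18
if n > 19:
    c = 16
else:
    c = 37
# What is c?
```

Trace:
`n = 18` → n = 18
`if n > 19: ...` → n > 19 is False, take else branch → c = 37
So c = 37

Answer: 37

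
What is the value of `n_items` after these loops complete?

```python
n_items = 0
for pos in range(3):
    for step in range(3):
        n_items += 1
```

3 * 3 = 9
`n_items` takes the values: 0 → 1 → 2 → 3 → 4 → 5 → 6 → 7 → 8 → 9

Answer: 9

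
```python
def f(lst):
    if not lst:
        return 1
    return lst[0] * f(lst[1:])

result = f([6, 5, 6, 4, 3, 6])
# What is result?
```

Product over [6, 5, 6, 4, 3, 6] = 6 * 5 * 6 * 4 * 3 * 6 = 12960

Answer: 12960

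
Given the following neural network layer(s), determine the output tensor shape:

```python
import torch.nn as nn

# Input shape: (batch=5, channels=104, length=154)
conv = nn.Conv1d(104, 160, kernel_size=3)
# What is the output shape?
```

Input: (5, 104, 154) -> Output: (5, 160, 152)

Answer: (5, 160, 152)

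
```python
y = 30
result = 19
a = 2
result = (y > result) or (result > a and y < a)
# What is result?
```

Trace:
`y = 30` → y = 30
`result = 19` → result = 19
`a = 2` → a = 2
`result = (y > result) or (result > a and y < a)` → result = True
So result = True

Answer: True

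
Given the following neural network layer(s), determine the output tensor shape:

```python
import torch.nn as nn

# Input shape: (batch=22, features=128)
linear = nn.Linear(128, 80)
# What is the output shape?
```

Input: (22, 128) -> Output: (22, 80)

Answer: (22, 80)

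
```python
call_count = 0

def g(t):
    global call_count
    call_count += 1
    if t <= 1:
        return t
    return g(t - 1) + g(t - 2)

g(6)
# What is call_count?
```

Calls(t) = 1 + Calls(t-1) + Calls(t-2); Calls(0)=Calls(1)=1. For t=6 this gives 25.

Answer: 25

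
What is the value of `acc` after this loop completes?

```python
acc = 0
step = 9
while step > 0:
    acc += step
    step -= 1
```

Sum 9 down to 1
`acc` takes the values: 0 → 9 → 17 → 24 → 30 → 35 → 39 → 42 → 44 → 45

Answer: 45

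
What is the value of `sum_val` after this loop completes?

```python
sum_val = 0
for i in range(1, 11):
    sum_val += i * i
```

Sum of squares 1² to 10² = 385
`sum_val` takes the values: 0 → 1 → 5 → 14 → 30 → 55 → 91 → 140 → 204 → 285 → 385

Answer: 385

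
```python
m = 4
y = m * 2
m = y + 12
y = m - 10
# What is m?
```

Trace:
`m = 4` → m = 4
`y = m * 2` → y = 8
`m = y + 12` → m = 20
`y = m - 10` → y = 10
So m = 20

Answer: 20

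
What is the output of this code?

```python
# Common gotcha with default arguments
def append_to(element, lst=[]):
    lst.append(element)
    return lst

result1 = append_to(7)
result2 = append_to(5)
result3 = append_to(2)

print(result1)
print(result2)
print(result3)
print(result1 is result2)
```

Key concept: mutable default argument gotcha.
Step by step:
`result1 = append_to(7)` → result1 = [7]
`result2 = append_to(5)` → result1 = [7, 5] (same object as result2); result2 = [7, 5] (same object as result1)
`result3 = append_to(2)` → result1 = [7, 5, 2] (same object as result2, result3); result2 = [7, 5, 2] (same object as result1, result3); result3 = [7, 5, 2] (same object as result1, result2)
`print(result1)` → prints [7, 5, 2]
`print(result2)` → prints [7, 5, 2]
`print(result3)` → prints [7, 5, 2]
`print(result1 is result2)` → prints True

Answer:
[7, 5, 2]
[7, 5, 2]
[7, 5, 2]
True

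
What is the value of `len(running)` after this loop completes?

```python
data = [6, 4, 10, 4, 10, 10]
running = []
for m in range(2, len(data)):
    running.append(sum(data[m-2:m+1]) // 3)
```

Number of 3-element averages
`running` takes the values: [] → [6] → [6, 6] → [6, 6, 8] → [6, 6, 8, 8]
So `len(running)` = 4

Answer: 4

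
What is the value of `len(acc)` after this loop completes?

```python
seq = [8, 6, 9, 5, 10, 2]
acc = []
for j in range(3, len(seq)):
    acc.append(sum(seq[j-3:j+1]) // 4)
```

Number of 4-element averages
`acc` takes the values: [] → [7] → [7, 7] → [7, 7, 6]
So `len(acc)` = 3

Answer: 3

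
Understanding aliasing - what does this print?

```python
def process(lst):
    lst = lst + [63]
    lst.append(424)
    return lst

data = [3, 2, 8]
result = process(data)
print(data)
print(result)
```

Key concept: rebinding parameter vs mutation.
Step by step:
`data = [3, 2, 8]` → data = [3, 2, 8]
`result = process(data)` → result = [3, 2, 8, 63, 424]
`print(data)` → prints [3, 2, 8]
`print(result)` → prints [3, 2, 8, 63, 424]

Answer:
[3, 2, 8]
[3, 2, 8, 63, 424]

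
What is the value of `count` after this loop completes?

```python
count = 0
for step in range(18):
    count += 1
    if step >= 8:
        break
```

Loop breaks when step reaches 8, count is 9
`count` takes the values: 0 → 1 → 2 → 3 → 4 → 5 → 6 → 7 → 8 → 9

Answer: 9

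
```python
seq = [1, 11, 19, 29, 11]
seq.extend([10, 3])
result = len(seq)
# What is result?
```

Trace:
`seq = [1, 11, 19, 29, 11]` → seq = [1, 11, 19, 29, 11]
`seq.extend([10, 3])` → seq = [1, 11, 19, 29, 11, 10, 3]
`result = len(seq)` → result = 7
So result = 7

Answer: 7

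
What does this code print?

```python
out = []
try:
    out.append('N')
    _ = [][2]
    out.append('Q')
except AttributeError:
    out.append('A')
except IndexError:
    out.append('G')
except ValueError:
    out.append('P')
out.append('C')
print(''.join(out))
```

Execution trace: 'N' (try body) → 'G' (except IndexError) → 'C' (after the try/except). Output: NGC

Answer: NGC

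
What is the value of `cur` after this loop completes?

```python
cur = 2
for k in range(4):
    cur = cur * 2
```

Multiply by 2, 4 times: 2 * 2^4 = 32
`cur` takes the values: 2 → 4 → 8 → 16 → 32

Answer: 32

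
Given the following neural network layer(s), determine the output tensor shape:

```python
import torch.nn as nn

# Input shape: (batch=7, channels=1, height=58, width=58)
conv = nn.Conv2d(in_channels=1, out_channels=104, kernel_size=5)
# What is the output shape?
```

Input: (7, 1, 58, 58) -> Output: (7, 104, 54, 54)

Answer: (7, 104, 54, 54)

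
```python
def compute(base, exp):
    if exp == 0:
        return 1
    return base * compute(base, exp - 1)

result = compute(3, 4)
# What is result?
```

compute(3, 4) = 3 * 3 * 3 * 3 = 81

Answer: 81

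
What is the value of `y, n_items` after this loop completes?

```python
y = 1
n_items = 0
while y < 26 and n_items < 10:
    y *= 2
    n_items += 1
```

Double until >= 26 or 10 iterations
`y, n_items` takes the values: (1, 0) → (2, 0) → (2, 1) → (4, 1) → (4, 2) → (8, 2) → (8, 3) → (16, 3) → (16, 4) → (32, 4) → (32, 5)

Answer: 32, 5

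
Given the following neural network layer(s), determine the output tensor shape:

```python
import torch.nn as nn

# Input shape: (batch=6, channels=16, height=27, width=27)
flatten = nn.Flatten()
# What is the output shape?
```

Input: (6, 16, 27, 27) -> Output: (6, 11664)

Answer: (6, 11664)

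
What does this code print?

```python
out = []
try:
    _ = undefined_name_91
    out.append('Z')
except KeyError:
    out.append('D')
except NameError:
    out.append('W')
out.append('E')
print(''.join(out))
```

Execution trace: 'W' (except NameError) → 'E' (after the try/except). Output: WE

Answer: WE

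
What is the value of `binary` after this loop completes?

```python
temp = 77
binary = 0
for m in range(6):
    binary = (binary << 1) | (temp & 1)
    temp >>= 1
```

Reverse lowest 6 bits of 77
`binary` takes the values: 0 → 1 → 2 → 5 → 11 → 22 → 44

Answer: 44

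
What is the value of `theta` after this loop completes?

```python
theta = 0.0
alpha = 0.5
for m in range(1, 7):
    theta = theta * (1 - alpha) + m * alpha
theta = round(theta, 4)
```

Moving average with lr=0.5
`theta` takes the values: 0.0 → 0.5 → 1.25 → 2.125 → 3.0625 → 4.03125 → 5.015625 → 5.0156

Answer: 5.0156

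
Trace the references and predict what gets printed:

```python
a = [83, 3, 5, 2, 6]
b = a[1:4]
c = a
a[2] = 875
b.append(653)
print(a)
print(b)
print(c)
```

Key concept: slice vs alias.
Step by step:
`a = [83, 3, 5, 2, 6]` → a = [83, 3, 5, 2, 6]
`b = a[1:4]` → b = [3, 5, 2]
`c = a` → c = [83, 3, 5, 2, 6] (same object as a)
`a[2] = 875` → a = [83, 3, 875, 2, 6] (same object as c); c = [83, 3, 875, 2, 6] (same object as a)
`b.append(653)` → b = [3, 5, 2, 653]
`print(a)` → prints [83, 3, 875, 2, 6]
`print(b)` → prints [3, 5, 2, 653]
`print(c)` → prints [83, 3, 875, 2, 6]

Answer:
[83, 3, 875, 2, 6]
[3, 5, 2, 653]
[83, 3, 875, 2, 6]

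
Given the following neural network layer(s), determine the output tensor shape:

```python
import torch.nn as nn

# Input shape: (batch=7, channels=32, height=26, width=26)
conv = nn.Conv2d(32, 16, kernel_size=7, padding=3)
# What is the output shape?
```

Input: (7, 32, 26, 26) -> Output: (7, 16, 26, 26)

Answer: (7, 16, 26, 26)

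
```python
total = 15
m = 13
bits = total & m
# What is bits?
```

Trace:
`total = 15` → total = 15
`m = 13` → m = 13
`bits = total & m` → bits = 13
So bits = 13

Answer: 13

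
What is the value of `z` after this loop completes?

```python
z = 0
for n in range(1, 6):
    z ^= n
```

XOR of 1 to 5
`z` takes the values: 0 → 1 → 3 → 0 → 4 → 1

Answer: 1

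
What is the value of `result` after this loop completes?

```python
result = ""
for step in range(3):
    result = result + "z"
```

Repeat 'z' 3 times
`result` takes the values: "" → "z" → "zz" → "zzz"

Answer: "zzz"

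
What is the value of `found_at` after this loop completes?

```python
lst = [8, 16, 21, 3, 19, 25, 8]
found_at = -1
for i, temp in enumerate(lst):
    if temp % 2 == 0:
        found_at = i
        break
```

First even number index in [8, 16, 21, 3, 19, 25, 8]
`found_at` takes the values: -1 → 0

Answer: 0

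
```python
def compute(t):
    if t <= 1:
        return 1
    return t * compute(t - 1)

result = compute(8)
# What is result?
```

compute(8) = 8 * 7 * 6 * 5 * 4 * 3 * 2 * 1 = 40320

Answer: 40320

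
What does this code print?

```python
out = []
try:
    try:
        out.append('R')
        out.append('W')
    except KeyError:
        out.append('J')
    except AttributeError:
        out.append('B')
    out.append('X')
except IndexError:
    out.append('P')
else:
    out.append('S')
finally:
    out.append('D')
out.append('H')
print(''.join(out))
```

Execution trace: 'R' (inner try body) → 'W' (inner try body, no exception) → 'X' (try body, no exception) → 'S' (else) → 'D' (finally) → 'H' (after the try/except). Output: RWXSDH

Answer: RWXSDH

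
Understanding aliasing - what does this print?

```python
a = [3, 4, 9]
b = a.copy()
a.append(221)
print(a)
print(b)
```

Key concept: list.copy() creates independent copy.
Step by step:
`a = [3, 4, 9]` → a = [3, 4, 9]
`b = a.copy()` → b = [3, 4, 9]
`a.append(221)` → a = [3, 4, 9, 221]
`print(a)` → prints [3, 4, 9, 221]
`print(b)` → prints [3, 4, 9]

Answer:
[3, 4, 9, 221]
[3, 4, 9]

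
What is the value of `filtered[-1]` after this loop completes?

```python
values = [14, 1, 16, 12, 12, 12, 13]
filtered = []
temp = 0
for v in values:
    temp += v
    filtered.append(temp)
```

Cumulative sum ends at 80
`filtered` takes the values: [] → [14] → [14, 15] → [14, 15, 31] → [14, 15, 31, 43] → [14, 15, 31, 43, 55] → [14, 15, 31, 43, 55, 67] → [14, 15, 31, 43, 55, 67, 80]
So `filtered[-1]` = 80

Answer: 80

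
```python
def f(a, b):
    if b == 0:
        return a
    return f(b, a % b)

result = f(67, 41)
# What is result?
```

f(67, 41) -> f(41, 26) -> f(26, 15) -> f(15, 11) -> f(11, 4) -> f(4, 3) -> f(3, 1) -> f(1, 0) -> 1

Answer: 1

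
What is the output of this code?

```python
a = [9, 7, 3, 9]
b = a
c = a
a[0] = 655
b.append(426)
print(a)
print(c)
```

Key concept: multiple aliases.
Step by step:
`a = [9, 7, 3, 9]` → a = [9, 7, 3, 9]
`b = a` → b = [9, 7, 3, 9] (same object as a)
`c = a` → c = [9, 7, 3, 9] (same object as a, b)
`a[0] = 655` → a = [655, 7, 3, 9] (same object as b, c); b = [655, 7, 3, 9] (same object as a, c); c = [655, 7, 3, 9] (same object as a, b)
`b.append(426)` → a = [655, 7, 3, 9, 426] (same object as b, c); b = [655, 7, 3, 9, 426] (same object as a, c); c = [655, 7, 3, 9, 426] (same object as a, b)
`print(a)` → prints [655, 7, 3, 9, 426]
`print(c)` → prints [655, 7, 3, 9, 426]

Answer:
[655, 7, 3, 9, 426]
[655, 7, 3, 9, 426]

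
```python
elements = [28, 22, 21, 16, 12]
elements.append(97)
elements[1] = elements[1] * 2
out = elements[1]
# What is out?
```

Trace:
`elements = [28, 22, 21, 16, 12]` → elements = [28, 22, 21, 16, 12]
`elements.append(97)` → elements = [28, 22, 21, 16, 12, 97]
`elements[1] = elements[1] * 2` → elements = [28, 44, 21, 16, 12, 97]
`out = elements[1]` → out = 44
So out = 44

Answer: 44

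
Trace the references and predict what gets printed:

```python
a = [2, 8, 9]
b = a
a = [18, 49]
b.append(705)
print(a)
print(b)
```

Key concept: rebinding vs mutation: a is rebound to a new list, b still points at the original.
Step by step:
`a = [2, 8, 9]` → a = [2, 8, 9]
`b = a` → b = [2, 8, 9] (same object as a)
`a = [18, 49]` → a = [18, 49]
`b.append(705)` → b = [2, 8, 9, 705]
`print(a)` → prints [18, 49]
`print(b)` → prints [2, 8, 9, 705]

Answer:
[18, 49]
[2, 8, 9, 705]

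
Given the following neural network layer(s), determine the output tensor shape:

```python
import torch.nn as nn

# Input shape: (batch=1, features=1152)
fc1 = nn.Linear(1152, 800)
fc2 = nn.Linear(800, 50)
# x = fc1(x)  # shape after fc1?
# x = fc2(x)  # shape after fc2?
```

Input: (1, 1152) -> after fc1: (1, 800) -> Output: (1, 50)

Answer: (1, 50)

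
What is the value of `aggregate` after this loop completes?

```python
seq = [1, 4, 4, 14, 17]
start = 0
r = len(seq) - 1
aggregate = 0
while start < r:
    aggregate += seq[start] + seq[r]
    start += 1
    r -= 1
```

Sum of pairs from ends
`aggregate` takes the values: 0 → 18 → 36

Answer: 36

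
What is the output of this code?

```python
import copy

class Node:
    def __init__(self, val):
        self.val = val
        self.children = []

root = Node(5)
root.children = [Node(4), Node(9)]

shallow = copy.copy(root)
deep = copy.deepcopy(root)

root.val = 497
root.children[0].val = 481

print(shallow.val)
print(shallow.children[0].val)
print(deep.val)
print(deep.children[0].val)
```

Key concept: deep copy with custom objects.
Step by step:
`root = Node(5)` → root = Node(val=5, children=[])
`root.children = [Node(4), Node(9)]` → root = Node(val=5, children=[Node(val=4, children=[]), Node(val=9, children=[])])
`shallow = copy.copy(root)` → shallow = Node(val=5, children=[Node(val=4, children=[]), Node(val=9, children=[])])
`deep = copy.deepcopy(root)` → deep = Node(val=5, children=[Node(val=4, children=[]), Node(val=9, children=[])])
`root.val = 497` → root = Node(val=497, children=[Node(val=4, children=[]), Node(val=9, children=[])])
`root.children[0].val = 481` → root = Node(val=497, children=[Node(val=481, children=[]), Node(val=9, children=[])]); shallow = Node(val=5, children=[Node(val=481, children=[]), Node(val=9, children=[])])
`print(shallow.val)` → prints 5
`print(shallow.children[0].val)` → prints 481
`print(deep.val)` → prints 5
`print(deep.children[0].val)` → prints 4

Answer:
5
481
5
4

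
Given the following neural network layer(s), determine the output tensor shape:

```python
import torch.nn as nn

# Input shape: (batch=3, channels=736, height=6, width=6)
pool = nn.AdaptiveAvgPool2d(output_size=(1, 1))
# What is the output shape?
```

Input: (3, 736, 6, 6) -> Output: (3, 736, 1, 1)

Answer: (3, 736, 1, 1)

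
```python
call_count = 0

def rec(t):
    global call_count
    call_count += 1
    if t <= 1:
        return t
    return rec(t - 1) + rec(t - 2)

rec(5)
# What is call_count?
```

Calls(t) = 1 + Calls(t-1) + Calls(t-2); Calls(0)=Calls(1)=1. For t=5 this gives 15.

Answer: 15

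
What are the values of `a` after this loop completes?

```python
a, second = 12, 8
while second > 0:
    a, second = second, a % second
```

GCD of 12 and 8
`a` takes the values: 12 → 8 → 4

Answer: 4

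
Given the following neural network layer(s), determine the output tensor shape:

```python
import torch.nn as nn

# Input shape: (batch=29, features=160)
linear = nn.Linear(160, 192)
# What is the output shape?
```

Input: (29, 160) -> Output: (29, 192)

Answer: (29, 192)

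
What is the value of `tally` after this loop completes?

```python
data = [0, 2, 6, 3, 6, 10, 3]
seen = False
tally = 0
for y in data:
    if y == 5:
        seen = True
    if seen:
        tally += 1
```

Count elements after first 5 in [0, 2, 6, 3, 6, 10, 3]
`tally` takes the values: 0

Answer: 0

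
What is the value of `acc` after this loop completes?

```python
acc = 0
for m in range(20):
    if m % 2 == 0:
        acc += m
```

Sum of even numbers 0 to 19
`acc` takes the values: 0 → 2 → 6 → 12 → 20 → 30 → 42 → 56 → 72 → 90

Answer: 90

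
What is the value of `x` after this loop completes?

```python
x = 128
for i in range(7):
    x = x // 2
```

Halve 7 times: 128 // 2^7 = 1
`x` takes the values: 128 → 64 → 32 → 16 → 8 → 4 → 2 → 1

Answer: 1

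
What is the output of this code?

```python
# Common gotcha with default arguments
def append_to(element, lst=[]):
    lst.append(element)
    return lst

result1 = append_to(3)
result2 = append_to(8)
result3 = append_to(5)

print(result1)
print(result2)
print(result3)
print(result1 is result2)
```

Key concept: mutable default argument gotcha.
Step by step:
`result1 = append_to(3)` → result1 = [3]
`result2 = append_to(8)` → result1 = [3, 8] (same object as result2); result2 = [3, 8] (same object as result1)
`result3 = append_to(5)` → result1 = [3, 8, 5] (same object as result2, result3); result2 = [3, 8, 5] (same object as result1, result3); result3 = [3, 8, 5] (same object as result1, result2)
`print(result1)` → prints [3, 8, 5]
`print(result2)` → prints [3, 8, 5]
`print(result3)` → prints [3, 8, 5]
`print(result1 is result2)` → prints True

Answer:
[3, 8, 5]
[3, 8, 5]
[3, 8, 5]
True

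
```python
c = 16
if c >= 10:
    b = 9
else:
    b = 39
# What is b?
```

Trace:
`c = 16` → c = 16
`if c >= 10: ...` → c >= 10 is True → b = 9
So b = 9

Answer: 9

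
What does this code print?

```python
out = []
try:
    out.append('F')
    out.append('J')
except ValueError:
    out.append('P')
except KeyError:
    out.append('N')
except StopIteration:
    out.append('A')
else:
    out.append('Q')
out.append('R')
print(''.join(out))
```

Execution trace: 'F' (try body) → 'J' (try body, no exception) → 'Q' (else) → 'R' (after the try/except). Output: FJQR

Answer: FJQR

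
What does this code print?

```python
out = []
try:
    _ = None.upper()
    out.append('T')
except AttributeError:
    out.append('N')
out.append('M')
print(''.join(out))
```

Execution trace: 'N' (except AttributeError) → 'M' (after the try/except). Output: NM

Answer: NM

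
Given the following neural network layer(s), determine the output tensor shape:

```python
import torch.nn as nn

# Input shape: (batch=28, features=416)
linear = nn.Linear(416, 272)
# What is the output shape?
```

Input: (28, 416) -> Output: (28, 272)

Answer: (28, 272)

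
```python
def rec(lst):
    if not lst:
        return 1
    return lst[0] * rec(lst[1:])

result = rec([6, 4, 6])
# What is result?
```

Product over [6, 4, 6] = 6 * 4 * 6 = 144

Answer: 144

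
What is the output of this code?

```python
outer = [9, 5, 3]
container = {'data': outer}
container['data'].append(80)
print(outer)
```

Key concept: dict holds reference to list.
Step by step:
`outer = [9, 5, 3]` → outer = [9, 5, 3]
`container = {'data': outer}` → container = {'data': [9, 5, 3]}
`container['data'].append(80)` → outer = [9, 5, 3, 80]; container = {'data': [9, 5, 3, 80]}
`print(outer)` → prints [9, 5, 3, 80]

Answer: [9, 5, 3, 80]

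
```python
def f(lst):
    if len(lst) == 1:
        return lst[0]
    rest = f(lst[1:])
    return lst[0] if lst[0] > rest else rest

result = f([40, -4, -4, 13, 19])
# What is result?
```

Recursive max over [40, -4, -4, 13, 19] = 40

Answer: 40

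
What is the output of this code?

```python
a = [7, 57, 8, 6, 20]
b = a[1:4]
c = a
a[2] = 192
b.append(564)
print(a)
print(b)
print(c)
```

Key concept: slice vs alias.
Step by step:
`a = [7, 57, 8, 6, 20]` → a = [7, 57, 8, 6, 20]
`b = a[1:4]` → b = [57, 8, 6]
`c = a` → c = [7, 57, 8, 6, 20] (same object as a)
`a[2] = 192` → a = [7, 57, 192, 6, 20] (same object as c); c = [7, 57, 192, 6, 20] (same object as a)
`b.append(564)` → b = [57, 8, 6, 564]
`print(a)` → prints [7, 57, 192, 6, 20]
`print(b)` → prints [57, 8, 6, 564]
`print(c)` → prints [7, 57, 192, 6, 20]

Answer:
[7, 57, 192, 6, 20]
[57, 8, 6, 564]
[7, 57, 192, 6, 20]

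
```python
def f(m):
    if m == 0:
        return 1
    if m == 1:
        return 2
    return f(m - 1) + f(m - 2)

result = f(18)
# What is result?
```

Build up from base cases: f(0)=1, f(1)=2, f(2)=3, f(3)=5, f(4)=8, f(5)=13, f(6)=21, ..., f(18)=6765

Answer: 6765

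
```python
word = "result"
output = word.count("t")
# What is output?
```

Trace:
`word = "result"` → word = 'result'
`output = word.count("t")` → output = 1
So output = 1

Answer: 1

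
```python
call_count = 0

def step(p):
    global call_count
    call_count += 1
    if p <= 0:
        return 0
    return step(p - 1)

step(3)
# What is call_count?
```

Linear recursion stepping by 1: 4 calls from p=3 down to ≤0.

Answer: 4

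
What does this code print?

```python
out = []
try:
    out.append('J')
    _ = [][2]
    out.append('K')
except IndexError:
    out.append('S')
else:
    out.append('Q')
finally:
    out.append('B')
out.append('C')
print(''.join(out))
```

Execution trace: 'J' (try body) → 'S' (except IndexError) → 'B' (finally) → 'C' (after the try/except). Output: JSBC

Answer: JSBC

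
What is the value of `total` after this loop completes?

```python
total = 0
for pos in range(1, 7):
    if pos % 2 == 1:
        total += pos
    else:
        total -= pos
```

Add odd, subtract even
`total` takes the values: 0 → 1 → -1 → 2 → -2 → 3 → -3

Answer: -3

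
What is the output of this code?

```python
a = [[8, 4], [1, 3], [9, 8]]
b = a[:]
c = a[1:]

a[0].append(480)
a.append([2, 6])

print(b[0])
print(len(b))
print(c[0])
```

Key concept: slice with nested mutation.
Step by step:
`a = [[8, 4], [1, 3], [9, 8]]` → a = [[8, 4], [1, 3], [9, 8]]
`b = a[:]` → b = [[8, 4], [1, 3], [9, 8]]
`c = a[1:]` → c = [[1, 3], [9, 8]]
`a[0].append(480)` → a = [[8, 4, 480], [1, 3], [9, 8]]; b = [[8, 4, 480], [1, 3], [9, 8]]
`a.append([2, 6])` → a = [[8, 4, 480], [1, 3], [9, 8], [2, 6]]
`print(b[0])` → prints [8, 4, 480]
`print(len(b))` → prints 3
`print(c[0])` → prints [1, 3]

Answer:
[8, 4, 480]
3
[1, 3]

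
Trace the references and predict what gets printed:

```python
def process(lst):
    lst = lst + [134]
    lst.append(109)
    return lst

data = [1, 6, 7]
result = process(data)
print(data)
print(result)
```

Key concept: rebinding parameter vs mutation.
Step by step:
`data = [1, 6, 7]` → data = [1, 6, 7]
`result = process(data)` → result = [1, 6, 7, 134, 109]
`print(data)` → prints [1, 6, 7]
`print(result)` → prints [1, 6, 7, 134, 109]

Answer:
[1, 6, 7]
[1, 6, 7, 134, 109]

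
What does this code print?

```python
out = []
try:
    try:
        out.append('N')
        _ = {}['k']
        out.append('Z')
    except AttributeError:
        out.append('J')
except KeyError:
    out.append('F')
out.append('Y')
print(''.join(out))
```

Execution trace: 'N' (try body) → 'F' (outer except KeyError) → 'Y' (after the try/except). Output: NFY

Answer: NFY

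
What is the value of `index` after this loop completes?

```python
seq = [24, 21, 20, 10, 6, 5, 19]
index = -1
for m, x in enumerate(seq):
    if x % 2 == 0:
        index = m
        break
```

First even number index in [24, 21, 20, 10, 6, 5, 19]
`index` takes the values: -1 → 0

Answer: 0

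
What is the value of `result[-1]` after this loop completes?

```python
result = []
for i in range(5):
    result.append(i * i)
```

Last element of squares 0 to 4
`result` takes the values: [] → [0] → [0, 1] → [0, 1, 4] → [0, 1, 4, 9] → [0, 1, 4, 9, 16]
So `result[-1]` = 16

Answer: 16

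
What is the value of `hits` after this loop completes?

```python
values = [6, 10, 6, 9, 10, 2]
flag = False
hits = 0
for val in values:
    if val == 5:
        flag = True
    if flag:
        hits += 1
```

Count elements after first 5 in [6, 10, 6, 9, 10, 2]
`hits` takes the values: 0

Answer: 0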